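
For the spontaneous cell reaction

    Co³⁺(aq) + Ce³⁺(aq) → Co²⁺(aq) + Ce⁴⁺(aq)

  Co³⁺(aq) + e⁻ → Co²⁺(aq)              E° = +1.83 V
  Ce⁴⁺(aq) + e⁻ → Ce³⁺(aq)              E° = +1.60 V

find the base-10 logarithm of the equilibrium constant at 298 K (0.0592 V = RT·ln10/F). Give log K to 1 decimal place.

The Co³⁺/Co²⁺ couple is reduced (cathode); E°cell = +1.83 − (+1.60) = +0.23 V with n = 1.
At equilibrium E = 0, so log K = nE°cell / 0.0592 = (1)(+0.23) / 0.0592 = 3.9.

log K = 3.9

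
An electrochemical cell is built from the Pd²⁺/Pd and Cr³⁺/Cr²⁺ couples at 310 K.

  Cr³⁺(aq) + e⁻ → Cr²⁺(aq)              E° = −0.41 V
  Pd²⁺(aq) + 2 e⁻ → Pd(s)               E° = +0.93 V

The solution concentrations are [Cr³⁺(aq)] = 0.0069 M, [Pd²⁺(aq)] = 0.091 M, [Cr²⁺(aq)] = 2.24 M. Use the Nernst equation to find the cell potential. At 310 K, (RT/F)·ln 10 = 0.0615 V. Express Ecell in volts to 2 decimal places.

+1.46 V

The Pd²⁺/Pd couple has the more positive E°, so it is the cathode; Cr³⁺/Cr²⁺ is the anode.
E°cell = +0.93 − (−0.41) = +1.34 V, with n = 2 electrons transferred.
For the overall reaction Pd²⁺(aq) + 2 Cr²⁺(aq) → Pd(s) + 2 Cr³⁺(aq), Q = [Cr³⁺(aq)]^2 / ([Pd²⁺(aq)]·[Cr²⁺(aq)]^2) = 0.000104, giving log Q = −3.982.
E = E° − (0.0615/n)·log Q = +1.34 − (0.0615/2)(−3.982) = +1.46 V.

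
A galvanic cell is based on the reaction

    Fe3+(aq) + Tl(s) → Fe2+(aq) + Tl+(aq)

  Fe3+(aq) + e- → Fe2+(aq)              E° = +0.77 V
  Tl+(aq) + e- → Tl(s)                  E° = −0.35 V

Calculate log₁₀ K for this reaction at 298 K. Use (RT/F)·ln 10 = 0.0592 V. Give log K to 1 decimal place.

The Fe³⁺/Fe²⁺ couple is reduced (cathode); E°cell = +0.77 − (−0.35) = +1.12 V with n = 1.
At equilibrium E = 0, so log K = nE°cell / 0.0592 = (1)(+1.12) / 0.0592 = 18.9.

log K = 18.9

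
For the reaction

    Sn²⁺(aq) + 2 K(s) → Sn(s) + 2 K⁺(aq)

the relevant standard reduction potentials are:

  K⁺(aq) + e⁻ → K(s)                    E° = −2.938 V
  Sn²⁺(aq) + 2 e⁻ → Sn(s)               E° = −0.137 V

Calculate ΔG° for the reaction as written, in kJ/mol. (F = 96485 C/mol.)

In the reaction as written Sn²⁺(aq) is reduced, so the Sn²⁺/Sn couple is the cathode and K⁺/K is the anode.
E°cell = −0.137 − (−2.938) = +2.801 V; balancing electrons gives n = 2.
ΔG° = −nFE°cell = −(2)(96485)(+2.801) J/mol = −541 kJ/mol.

−541 kJ/mol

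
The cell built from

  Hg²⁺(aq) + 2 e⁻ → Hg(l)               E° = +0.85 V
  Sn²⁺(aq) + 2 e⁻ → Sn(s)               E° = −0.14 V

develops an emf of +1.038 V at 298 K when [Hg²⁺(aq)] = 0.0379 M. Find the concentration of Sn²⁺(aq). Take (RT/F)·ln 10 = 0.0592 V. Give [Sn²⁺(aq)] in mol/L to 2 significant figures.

0.00091 M

With Hg²⁺/Hg at the cathode and Sn²⁺/Sn at the anode, E°cell = +0.85 − (−0.14) = +0.99 V (n = 2).
From the Nernst equation, log Q = n(E° − E)/0.0592 = 2·(+0.99 − (+1.038))/0.0592 = −1.622.
For Hg²⁺(aq) + Sn(s) → Hg(l) + Sn²⁺(aq), the reaction quotient is Q = [Sn²⁺(aq)] / [Hg²⁺(aq)].
Substituting the known concentrations and solving, log [Sn²⁺(aq)] = −3.043 and [Sn²⁺(aq)] = 0.00091 M.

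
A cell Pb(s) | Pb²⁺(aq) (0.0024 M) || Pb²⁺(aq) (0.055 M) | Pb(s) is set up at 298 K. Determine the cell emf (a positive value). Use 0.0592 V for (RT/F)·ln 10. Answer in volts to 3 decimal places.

0.040 V

For a concentration cell E°cell = 0, since both electrodes use the same couple.
The compartment with the higher Pb²⁺(aq) concentration (0.055 M) acts as the cathode; ions are reduced there and produced at the dilute (0.0024 M) anode.
With n = 2, Ecell = −(0.0592/2)·log([dilute]/[conc]) = −(0.0592/2)·log(0.0024/0.055) = +0.040 V.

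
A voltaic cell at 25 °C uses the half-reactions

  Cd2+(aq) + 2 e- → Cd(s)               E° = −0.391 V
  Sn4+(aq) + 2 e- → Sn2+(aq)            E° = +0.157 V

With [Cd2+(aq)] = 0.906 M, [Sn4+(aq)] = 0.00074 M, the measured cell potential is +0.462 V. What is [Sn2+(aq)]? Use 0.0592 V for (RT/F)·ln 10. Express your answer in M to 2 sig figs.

0.66 M

With Sn⁴⁺/Sn²⁺ at the cathode and Cd²⁺/Cd at the anode, E°cell = +0.157 − (−0.391) = +0.548 V (n = 2).
Since E = E° − (0.0592/n)·log Q, log Q = n(E° − E)/0.0592 = 2.905.
The balanced reaction is Sn4+(aq) + Cd(s) → Sn2+(aq) + Cd2+(aq), so Q = ([Sn2+(aq)]·[Cd2+(aq)]) / [Sn4+(aq)].
Substituting the known concentrations and solving, log [Sn2+(aq)] = −0.183 and [Sn2+(aq)] = 0.66 M.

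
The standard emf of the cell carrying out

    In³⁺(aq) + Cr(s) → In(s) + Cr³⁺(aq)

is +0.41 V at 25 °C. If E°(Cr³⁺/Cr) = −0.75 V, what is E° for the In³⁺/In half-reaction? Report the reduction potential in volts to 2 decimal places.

In the reaction as written the In³⁺/In couple is reduced (cathode) and Cr³⁺/Cr is oxidized (anode), so E°cell = E°(In³⁺/In) − E°(Cr³⁺/Cr).
E°(In³⁺/In) = E°cell + E°(anode) = +0.41 + (−0.75) = −0.34 V.

−0.34 V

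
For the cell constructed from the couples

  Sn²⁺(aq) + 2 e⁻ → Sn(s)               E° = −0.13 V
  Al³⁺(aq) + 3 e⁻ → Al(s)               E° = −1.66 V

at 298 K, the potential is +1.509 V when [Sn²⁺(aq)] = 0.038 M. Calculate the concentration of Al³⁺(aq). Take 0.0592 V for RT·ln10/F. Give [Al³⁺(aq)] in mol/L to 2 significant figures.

0.086 M

With Sn²⁺/Sn at the cathode and Al³⁺/Al at the anode, E°cell = −0.13 − (−1.66) = +1.53 V (n = 6).
From the Nernst equation, log Q = n(E° − E)/0.0592 = 6·(+1.53 − (+1.509))/0.0592 = 2.128.
Balancing electrons gives 3 Sn²⁺(aq) + 2 Al(s) → 3 Sn(s) + 2 Al³⁺(aq); thus Q = [Al³⁺(aq)]^2 / [Sn²⁺(aq)]^3.
Substituting the known concentrations and solving, log [Al³⁺(aq)] = −1.066 and [Al³⁺(aq)] = 0.086 M.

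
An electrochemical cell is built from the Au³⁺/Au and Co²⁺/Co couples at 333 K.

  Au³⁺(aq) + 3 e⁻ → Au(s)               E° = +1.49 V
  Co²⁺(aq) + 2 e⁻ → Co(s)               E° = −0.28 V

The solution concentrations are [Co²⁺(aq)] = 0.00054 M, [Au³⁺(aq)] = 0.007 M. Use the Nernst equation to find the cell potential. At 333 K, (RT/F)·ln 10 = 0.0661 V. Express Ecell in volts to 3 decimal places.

+1.831 V

Au³⁺/Au is reduced (cathode, E° = +1.49 V) and Co²⁺/Co is oxidized (anode).
The standard potential is +1.49 − (−0.28) = +1.77 V and the balanced reaction transfers n = 6 electrons.
For the overall reaction 2 Au³⁺(aq) + 3 Co(s) → 2 Au(s) + 3 Co²⁺(aq), Q = [Co²⁺(aq)]^3 / [Au³⁺(aq)]^2 = 3.21×10^−6, giving log Q = −5.493.
Applying E = E° − (RT ln10/nF)·log Q gives +1.77 − (0.0661/6)(−5.493) = +1.831 V.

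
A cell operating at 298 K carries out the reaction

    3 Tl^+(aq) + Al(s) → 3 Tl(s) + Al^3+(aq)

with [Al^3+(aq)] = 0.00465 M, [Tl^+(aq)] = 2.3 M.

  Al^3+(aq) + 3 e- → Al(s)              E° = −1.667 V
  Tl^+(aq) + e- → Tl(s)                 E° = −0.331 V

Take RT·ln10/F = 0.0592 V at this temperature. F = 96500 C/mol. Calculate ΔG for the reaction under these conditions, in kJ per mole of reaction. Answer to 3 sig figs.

−406 kJ/mol

The standard cell potential is −0.331 − (−1.667) = +1.336 V, with n = 3 electrons in the balanced equation.
Here Q = [Al^3+(aq)] / [Tl^+(aq)]^3 = 0.000382 (log Q = −3.418), giving E = +1.336 − (0.0592/3)·(−3.418) = +1.4034 V.
Then ΔG = −nFE = −3 × 96500 × +1.4034 J/mol = −406 kJ/mol.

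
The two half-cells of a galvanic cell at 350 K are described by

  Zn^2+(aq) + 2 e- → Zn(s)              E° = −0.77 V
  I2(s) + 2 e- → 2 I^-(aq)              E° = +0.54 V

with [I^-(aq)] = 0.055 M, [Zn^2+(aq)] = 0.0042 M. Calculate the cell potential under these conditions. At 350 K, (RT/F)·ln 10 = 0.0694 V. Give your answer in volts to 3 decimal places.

+1.480 V

I₂/I⁻ is reduced (cathode, E° = +0.54 V) and Zn²⁺/Zn is oxidized (anode).
E°cell = E°cat − E°an = +0.54 − (−0.77) = +1.31 V; n = 2.
The balanced reaction is I2(s) + Zn(s) → 2 I^-(aq) + Zn^2+(aq), so Q = [I^-(aq)]^2·[Zn^2+(aq)] = 1.27×10^−5 and log Q = −4.896.
E = E° − (0.0694/n)·log Q = +1.31 − (0.0694/2)(−4.896) = +1.480 V.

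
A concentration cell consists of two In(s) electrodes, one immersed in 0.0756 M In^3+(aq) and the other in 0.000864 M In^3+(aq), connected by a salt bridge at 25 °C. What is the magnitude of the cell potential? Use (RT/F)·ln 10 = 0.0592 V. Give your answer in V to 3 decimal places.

For a concentration cell E°cell = 0, since both electrodes use the same couple.
The compartment with the higher In^3+(aq) concentration (0.0756 M) acts as the cathode; ions are reduced there and produced at the dilute (0.000864 M) anode.
With n = 3, Ecell = −(0.0592/3)·log([dilute]/[conc]) = −(0.0592/3)·log(0.000864/0.0756) = +0.038 V.

0.038 V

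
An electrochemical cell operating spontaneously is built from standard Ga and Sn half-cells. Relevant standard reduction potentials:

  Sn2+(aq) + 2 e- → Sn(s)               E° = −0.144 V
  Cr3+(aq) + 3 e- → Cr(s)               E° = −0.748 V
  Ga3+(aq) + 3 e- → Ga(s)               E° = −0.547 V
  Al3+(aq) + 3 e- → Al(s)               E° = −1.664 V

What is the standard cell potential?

+0.403 V

The Sn²⁺/Sn couple has the higher E°, so Sn ion is reduced (cathode) and Ga is oxidized (anode).
E°cell = E°(cathode) − E°(anode) = −0.144 − (−0.547) = +0.403 V.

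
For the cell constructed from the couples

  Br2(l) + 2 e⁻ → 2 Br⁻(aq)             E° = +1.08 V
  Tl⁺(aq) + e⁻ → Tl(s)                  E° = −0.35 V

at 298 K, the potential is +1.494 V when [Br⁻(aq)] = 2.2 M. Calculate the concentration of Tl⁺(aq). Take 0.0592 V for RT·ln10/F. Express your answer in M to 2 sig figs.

The Br₂/Br⁻ couple has the larger reduction potential, so it is the cathode: E°cell = +1.08 − (−0.35) = +1.43 V and n = 2.
From the Nernst equation, log Q = n(E° − E)/0.0592 = 2·(+1.43 − (+1.494))/0.0592 = −2.162.
Balancing electrons gives Br2(l) + 2 Tl(s) → 2 Br⁻(aq) + 2 Tl⁺(aq); thus Q = [Br⁻(aq)]^2·[Tl⁺(aq)]^2.
Substituting the known concentrations and solving, log [Tl⁺(aq)] = −1.423 and [Tl⁺(aq)] = 0.038 M.

0.038 M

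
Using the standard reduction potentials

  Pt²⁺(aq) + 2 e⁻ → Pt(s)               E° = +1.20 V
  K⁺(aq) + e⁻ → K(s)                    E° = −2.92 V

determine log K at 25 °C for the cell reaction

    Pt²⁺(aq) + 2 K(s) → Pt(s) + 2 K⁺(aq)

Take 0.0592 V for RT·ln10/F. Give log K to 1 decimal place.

The Pt²⁺/Pt couple is reduced (cathode); E°cell = +1.20 − (−2.92) = +4.12 V with n = 2.
At equilibrium E = 0, so log K = nE°cell / 0.0592 = (2)(+4.12) / 0.0592 = 139.2.

log K = 139.2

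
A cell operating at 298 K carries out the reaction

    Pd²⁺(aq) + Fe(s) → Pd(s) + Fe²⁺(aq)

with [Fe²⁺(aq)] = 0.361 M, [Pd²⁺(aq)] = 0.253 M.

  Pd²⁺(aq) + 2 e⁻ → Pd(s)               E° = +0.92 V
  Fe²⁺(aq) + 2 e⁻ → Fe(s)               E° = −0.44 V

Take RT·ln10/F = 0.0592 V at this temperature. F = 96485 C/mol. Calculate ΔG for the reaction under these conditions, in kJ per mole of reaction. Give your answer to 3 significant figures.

The standard cell potential is +0.92 − (−0.44) = +1.36 V, with n = 2 electrons in the balanced equation.
Here Q = [Fe²⁺(aq)] / [Pd²⁺(aq)] = 1.43 (log Q = 0.154), giving E = +1.36 − (0.0592/2)·(0.154) = +1.3554 V.
Finally ΔG = −nFE = −(2)(96485 C/mol)(+1.3554 V) = −262 kJ/mol.

−262 kJ/mol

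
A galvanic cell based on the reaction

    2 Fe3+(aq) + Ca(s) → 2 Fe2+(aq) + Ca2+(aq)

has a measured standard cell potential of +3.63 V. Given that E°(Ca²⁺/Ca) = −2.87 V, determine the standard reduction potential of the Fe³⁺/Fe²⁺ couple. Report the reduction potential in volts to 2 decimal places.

+0.76 V

In the reaction as written the Fe³⁺/Fe²⁺ couple is reduced (cathode) and Ca²⁺/Ca is oxidized (anode), so E°cell = E°(Fe³⁺/Fe²⁺) − E°(Ca²⁺/Ca).
E°(Fe³⁺/Fe²⁺) = E°cell + E°(anode) = +3.63 + (−2.87) = +0.76 V.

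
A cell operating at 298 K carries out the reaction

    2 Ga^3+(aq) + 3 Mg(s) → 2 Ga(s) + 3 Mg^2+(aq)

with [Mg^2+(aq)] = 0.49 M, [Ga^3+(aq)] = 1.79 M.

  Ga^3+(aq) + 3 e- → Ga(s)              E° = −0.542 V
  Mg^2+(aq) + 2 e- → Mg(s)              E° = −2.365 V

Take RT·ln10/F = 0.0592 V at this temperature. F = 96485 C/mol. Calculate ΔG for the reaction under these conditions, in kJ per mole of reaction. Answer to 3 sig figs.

−1060 kJ/mol

With Ga³⁺/Ga reduced at the cathode, E°cell = −0.542 − (−2.365) = +1.823 V and n = 6.
The reaction quotient is [Mg^2+(aq)]^3 / [Ga^3+(aq)]^2 = 0.0367; by Nernst, E = +1.823 − (0.0592/6)(−1.435) = +1.8372 V.
Then ΔG = −nFE = −6 × 96485 × +1.8372 J/mol = −1060 kJ/mol.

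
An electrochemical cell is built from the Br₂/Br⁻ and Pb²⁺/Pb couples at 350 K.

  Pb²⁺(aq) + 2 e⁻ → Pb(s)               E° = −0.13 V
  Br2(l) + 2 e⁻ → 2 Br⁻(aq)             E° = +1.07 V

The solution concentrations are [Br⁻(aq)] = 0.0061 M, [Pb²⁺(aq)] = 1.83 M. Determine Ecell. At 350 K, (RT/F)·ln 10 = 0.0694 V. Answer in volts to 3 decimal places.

+1.345 V

Since E°(Br₂/Br⁻) > E°(Pb²⁺/Pb), Br₂/Br⁻ serves as the cathode.
The standard potential is +1.07 − (−0.13) = +1.20 V and the balanced reaction transfers n = 2 electrons.
For the overall reaction Br2(l) + Pb(s) → 2 Br⁻(aq) + Pb²⁺(aq), Q = [Br⁻(aq)]^2·[Pb²⁺(aq)] = 6.81×10^−5, giving log Q = −4.167.
E = E° − (0.0694/n)·log Q = +1.20 − (0.0694/2)(−4.167) = +1.345 V.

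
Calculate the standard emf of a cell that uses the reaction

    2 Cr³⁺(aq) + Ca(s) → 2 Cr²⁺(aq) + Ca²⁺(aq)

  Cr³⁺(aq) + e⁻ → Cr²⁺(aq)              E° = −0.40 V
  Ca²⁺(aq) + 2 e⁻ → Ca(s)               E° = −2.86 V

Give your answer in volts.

+2.46 V

Cr³⁺(aq) gains electrons, so the Cr³⁺/Cr²⁺ couple is the cathode; the Ca²⁺/Ca couple is the anode.
E°cell = E°(cathode) − E°(anode) = −0.40 − (−2.86) = +2.46 V.
The positive value indicates the reaction is spontaneous as written.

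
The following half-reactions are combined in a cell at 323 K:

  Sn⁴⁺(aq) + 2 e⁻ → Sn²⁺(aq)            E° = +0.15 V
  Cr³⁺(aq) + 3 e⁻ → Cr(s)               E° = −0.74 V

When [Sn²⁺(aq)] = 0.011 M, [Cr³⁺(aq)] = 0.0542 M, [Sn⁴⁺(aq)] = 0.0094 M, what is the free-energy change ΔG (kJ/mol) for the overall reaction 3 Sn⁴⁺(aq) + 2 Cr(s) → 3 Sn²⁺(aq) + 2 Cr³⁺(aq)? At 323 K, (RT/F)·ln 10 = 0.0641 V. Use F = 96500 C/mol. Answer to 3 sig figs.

With Sn⁴⁺/Sn²⁺ reduced at the cathode, E°cell = +0.15 − (−0.74) = +0.89 V and n = 6.
The reaction quotient is ([Sn²⁺(aq)]^3·[Cr³⁺(aq)]^2) / [Sn⁴⁺(aq)]^3 = 0.00471; by Nernst, E = +0.89 − (0.0641/6)(−2.327) = +0.9149 V.
Then ΔG = −nFE = −6 × 96500 × +0.9149 J/mol = −530 kJ/mol.

−530 kJ/mol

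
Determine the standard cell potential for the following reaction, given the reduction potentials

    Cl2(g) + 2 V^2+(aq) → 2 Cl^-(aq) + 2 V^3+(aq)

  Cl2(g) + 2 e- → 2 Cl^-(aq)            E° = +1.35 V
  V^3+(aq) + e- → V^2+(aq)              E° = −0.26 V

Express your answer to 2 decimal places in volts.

Cl2(g) gains electrons, so the Cl₂/Cl⁻ couple is the cathode; the V³⁺/V²⁺ couple is the anode.
E°cell = E°(cathode) − E°(anode) = +1.35 − (−0.26) = +1.61 V.

+1.61 V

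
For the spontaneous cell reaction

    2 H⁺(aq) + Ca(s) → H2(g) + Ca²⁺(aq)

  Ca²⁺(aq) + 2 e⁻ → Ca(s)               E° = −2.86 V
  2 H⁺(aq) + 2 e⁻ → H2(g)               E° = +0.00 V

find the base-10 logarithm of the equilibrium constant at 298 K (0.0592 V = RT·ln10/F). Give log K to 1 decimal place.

The 2H⁺/H₂ couple is reduced (cathode); E°cell = +0.00 − (−2.86) = +2.86 V with n = 2.
At equilibrium E = 0, so log K = nE°cell / 0.0592 = (2)(+2.86) / 0.0592 = 96.6.

log K = 96.6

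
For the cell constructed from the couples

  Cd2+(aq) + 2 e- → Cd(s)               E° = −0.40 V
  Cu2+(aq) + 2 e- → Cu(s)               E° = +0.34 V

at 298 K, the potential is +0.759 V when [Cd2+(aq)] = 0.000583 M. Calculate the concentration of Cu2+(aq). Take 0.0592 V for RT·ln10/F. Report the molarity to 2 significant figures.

0.0026 M

With Cu²⁺/Cu at the cathode and Cd²⁺/Cd at the anode, E°cell = +0.34 − (−0.40) = +0.74 V (n = 2).
Rearranging E = E° − (0.0592/n)·log Q gives log Q = 2(+0.74 − (+0.759))/0.0592 = −0.642.
The balanced reaction is Cu2+(aq) + Cd(s) → Cu(s) + Cd2+(aq), so Q = [Cd2+(aq)] / [Cu2+(aq)].
Solving for the unknown gives log [Cu2+(aq)] = −2.592, so [Cu2+(aq)] ≈ 0.0026 M.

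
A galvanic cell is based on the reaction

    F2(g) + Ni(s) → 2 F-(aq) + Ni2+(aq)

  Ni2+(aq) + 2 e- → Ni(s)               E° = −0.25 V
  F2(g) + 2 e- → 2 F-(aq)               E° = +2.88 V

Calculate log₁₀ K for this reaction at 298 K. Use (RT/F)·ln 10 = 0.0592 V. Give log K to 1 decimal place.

log K = 105.7

The F₂/F⁻ couple is reduced (cathode); E°cell = +2.88 − (−0.25) = +3.13 V with n = 2.
At equilibrium E = 0, so log K = nE°cell / 0.0592 = (2)(+3.13) / 0.0592 = 105.7.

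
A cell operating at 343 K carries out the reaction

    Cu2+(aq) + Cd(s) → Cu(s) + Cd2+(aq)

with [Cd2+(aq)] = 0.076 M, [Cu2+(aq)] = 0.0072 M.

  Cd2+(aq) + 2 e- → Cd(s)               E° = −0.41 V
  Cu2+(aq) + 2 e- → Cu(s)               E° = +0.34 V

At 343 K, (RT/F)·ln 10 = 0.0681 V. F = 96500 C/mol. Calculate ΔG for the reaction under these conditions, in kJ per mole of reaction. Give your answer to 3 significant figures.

−138 kJ/mol

E°cell = +0.34 − (−0.41) = +0.75 V; the balanced reaction transfers n = 2 electrons.
Here Q = [Cd2+(aq)] / [Cu2+(aq)] = 10.6 (log Q = 1.023), giving E = +0.75 − (0.0681/2)·(1.023) = +0.7152 V.
ΔG = −nFE = −(2)(96500)(+0.7152) J/mol = −138 kJ/mol.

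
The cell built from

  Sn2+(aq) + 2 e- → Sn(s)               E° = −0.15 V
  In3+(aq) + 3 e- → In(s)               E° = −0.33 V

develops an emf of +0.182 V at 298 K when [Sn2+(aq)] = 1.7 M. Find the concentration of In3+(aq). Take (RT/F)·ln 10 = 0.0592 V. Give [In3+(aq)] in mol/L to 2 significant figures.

With Sn²⁺/Sn at the cathode and In³⁺/In at the anode, E°cell = −0.15 − (−0.33) = +0.18 V (n = 6).
Since E = E° − (0.0592/n)·log Q, log Q = n(E° − E)/0.0592 = −0.203.
The balanced reaction is 3 Sn2+(aq) + 2 In(s) → 3 Sn(s) + 2 In3+(aq), so Q = [In3+(aq)]^2 / [Sn2+(aq)]^3.
Isolating [In3+(aq)] in Q = 10^{−0.203} yields log [In3+(aq)] = 0.244, i.e. 1.8 M.

1.8 M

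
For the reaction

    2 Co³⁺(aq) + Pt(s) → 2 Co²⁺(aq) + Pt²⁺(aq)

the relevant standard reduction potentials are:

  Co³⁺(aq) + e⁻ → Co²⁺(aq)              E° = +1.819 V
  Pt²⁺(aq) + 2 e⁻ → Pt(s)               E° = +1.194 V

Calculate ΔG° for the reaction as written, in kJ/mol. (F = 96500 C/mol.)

In the reaction as written Co³⁺(aq) is reduced, so the Co³⁺/Co²⁺ couple is the cathode and Pt²⁺/Pt is the anode.
E°cell = +1.819 − (+1.194) = +0.625 V; balancing electrons gives n = 2.
ΔG° = −nFE°cell = −(2)(96500)(+0.625) J/mol = −121 kJ/mol.

−121 kJ/mol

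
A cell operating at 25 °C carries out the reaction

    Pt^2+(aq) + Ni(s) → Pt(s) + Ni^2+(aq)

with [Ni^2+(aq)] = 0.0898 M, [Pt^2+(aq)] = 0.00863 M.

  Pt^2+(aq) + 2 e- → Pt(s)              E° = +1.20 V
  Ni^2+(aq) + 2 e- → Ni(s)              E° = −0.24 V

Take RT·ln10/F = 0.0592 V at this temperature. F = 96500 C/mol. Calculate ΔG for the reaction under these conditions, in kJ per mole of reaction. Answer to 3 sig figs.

−272 kJ/mol

With Pt²⁺/Pt reduced at the cathode, E°cell = +1.20 − (−0.24) = +1.44 V and n = 2.
Q = [Ni^2+(aq)] / [Pt^2+(aq)] = 10.4, so log Q = 1.017 and E = +1.44 − (0.0592/2)(1.017) = +1.4099 V.
Finally ΔG = −nFE = −(2)(96500 C/mol)(+1.4099 V) = −272 kJ/mol.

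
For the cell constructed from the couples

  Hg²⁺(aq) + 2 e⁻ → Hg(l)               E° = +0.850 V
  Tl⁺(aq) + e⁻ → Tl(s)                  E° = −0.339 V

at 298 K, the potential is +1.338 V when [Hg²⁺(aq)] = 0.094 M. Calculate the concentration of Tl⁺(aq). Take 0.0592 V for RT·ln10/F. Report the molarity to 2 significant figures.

With Hg²⁺/Hg at the cathode and Tl⁺/Tl at the anode, E°cell = +0.850 − (−0.339) = +1.189 V (n = 2).
From the Nernst equation, log Q = n(E° − E)/0.0592 = 2·(+1.189 − (+1.338))/0.0592 = −5.034.
For Hg²⁺(aq) + 2 Tl(s) → Hg(l) + 2 Tl⁺(aq), the reaction quotient is Q = [Tl⁺(aq)]^2 / [Hg²⁺(aq)].
Substituting the known concentrations and solving, log [Tl⁺(aq)] = −3.030 and [Tl⁺(aq)] = 0.00093 M.

0.00093 M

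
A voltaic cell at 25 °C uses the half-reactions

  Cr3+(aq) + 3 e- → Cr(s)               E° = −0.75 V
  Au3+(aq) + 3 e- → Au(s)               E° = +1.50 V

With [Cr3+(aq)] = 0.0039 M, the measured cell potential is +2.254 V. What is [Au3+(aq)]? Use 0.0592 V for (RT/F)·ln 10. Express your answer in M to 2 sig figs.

0.0062 M

Au³⁺/Au is the cathode (higher E°); E°cell = +1.50 − (−0.75) = +2.25 V with n = 3.
From the Nernst equation, log Q = n(E° − E)/0.0592 = 3·(+2.25 − (+2.254))/0.0592 = −0.203.
For Au3+(aq) + Cr(s) → Au(s) + Cr3+(aq), the reaction quotient is Q = [Cr3+(aq)] / [Au3+(aq)].
Isolating [Au3+(aq)] in Q = 10^{−0.203} yields log [Au3+(aq)] = −2.206, i.e. 0.0062 M.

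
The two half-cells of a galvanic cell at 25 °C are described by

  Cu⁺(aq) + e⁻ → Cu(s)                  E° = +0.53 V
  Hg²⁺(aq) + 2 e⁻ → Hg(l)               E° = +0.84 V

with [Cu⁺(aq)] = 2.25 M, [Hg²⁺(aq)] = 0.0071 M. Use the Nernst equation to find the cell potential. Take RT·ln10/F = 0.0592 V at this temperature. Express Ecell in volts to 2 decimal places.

+0.23 V

Hg²⁺/Hg is reduced (cathode, E° = +0.84 V) and Cu⁺/Cu is oxidized (anode).
E°cell = +0.84 − (+0.53) = +0.31 V, with n = 2 electrons transferred.
Balancing gives Hg²⁺(aq) + 2 Cu(s) → Hg(l) + 2 Cu⁺(aq); hence Q = [Cu⁺(aq)]^2 / [Hg²⁺(aq)] = 713 (log Q = 2.853).
Applying E = E° − (RT ln10/nF)·log Q gives +0.31 − (0.0592/2)(2.853) = +0.23 V.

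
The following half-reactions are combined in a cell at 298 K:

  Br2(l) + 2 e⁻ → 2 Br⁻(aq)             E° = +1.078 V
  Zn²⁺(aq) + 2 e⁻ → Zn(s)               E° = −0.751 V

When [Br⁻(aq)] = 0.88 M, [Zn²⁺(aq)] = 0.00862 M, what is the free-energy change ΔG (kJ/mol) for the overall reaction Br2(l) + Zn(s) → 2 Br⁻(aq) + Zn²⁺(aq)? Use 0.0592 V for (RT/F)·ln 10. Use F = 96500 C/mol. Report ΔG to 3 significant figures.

−365 kJ/mol

E°cell = +1.078 − (−0.751) = +1.829 V; the balanced reaction transfers n = 2 electrons.
The reaction quotient is [Br⁻(aq)]^2·[Zn²⁺(aq)] = 0.00668; by Nernst, E = +1.829 − (0.0592/2)(−2.176) = +1.8934 V.
ΔG = −nFE = −(2)(96500)(+1.8934) J/mol = −365 kJ/mol.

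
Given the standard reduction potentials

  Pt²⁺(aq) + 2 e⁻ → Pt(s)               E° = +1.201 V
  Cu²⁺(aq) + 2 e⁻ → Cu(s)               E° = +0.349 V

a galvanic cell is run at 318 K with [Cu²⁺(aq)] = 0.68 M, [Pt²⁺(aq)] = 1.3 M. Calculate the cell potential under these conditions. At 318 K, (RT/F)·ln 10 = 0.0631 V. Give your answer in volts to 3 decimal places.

+0.861 V

Pt²⁺/Pt is reduced (cathode, E° = +1.201 V) and Cu²⁺/Cu is oxidized (anode).
E°cell = E°cat − E°an = +1.201 − (+0.349) = +0.852 V; n = 2.
The balanced reaction is Pt²⁺(aq) + Cu(s) → Pt(s) + Cu²⁺(aq), so Q = [Cu²⁺(aq)] / [Pt²⁺(aq)] = 0.523 and log Q = −0.281.
E = E° − (0.0631/n)·log Q = +0.852 − (0.0631/2)(−0.281) = +0.861 V.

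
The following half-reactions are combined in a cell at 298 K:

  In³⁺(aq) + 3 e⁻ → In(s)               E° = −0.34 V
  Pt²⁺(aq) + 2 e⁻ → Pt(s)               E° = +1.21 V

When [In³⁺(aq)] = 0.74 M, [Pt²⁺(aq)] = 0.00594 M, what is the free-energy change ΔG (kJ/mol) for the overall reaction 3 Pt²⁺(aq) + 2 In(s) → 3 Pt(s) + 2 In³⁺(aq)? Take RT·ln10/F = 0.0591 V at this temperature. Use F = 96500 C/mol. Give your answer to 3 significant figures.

With Pt²⁺/Pt reduced at the cathode, E°cell = +1.21 − (−0.34) = +1.55 V and n = 6.
The reaction quotient is [In³⁺(aq)]^2 / [Pt²⁺(aq)]^3 = 2.61×10^6; by Nernst, E = +1.55 − (0.0591/6)(6.417) = +1.4868 V.
ΔG = −nFE = −(6)(96500)(+1.4868) J/mol = −861 kJ/mol.

−861 kJ/mol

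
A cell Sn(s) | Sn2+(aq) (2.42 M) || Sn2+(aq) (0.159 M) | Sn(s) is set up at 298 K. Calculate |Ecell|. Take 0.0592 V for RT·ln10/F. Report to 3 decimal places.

0.035 V

For a concentration cell E°cell = 0, since both electrodes use the same couple.
The compartment with the higher Sn2+(aq) concentration (2.42 M) acts as the cathode; ions are reduced there and produced at the dilute (0.159 M) anode.
With n = 2, Ecell = −(0.0592/2)·log([dilute]/[conc]) = −(0.0592/2)·log(0.159/2.42) = +0.035 V.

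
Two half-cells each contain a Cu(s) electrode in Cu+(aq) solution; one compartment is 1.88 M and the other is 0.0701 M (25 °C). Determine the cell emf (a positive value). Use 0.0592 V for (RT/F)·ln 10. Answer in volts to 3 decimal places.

0.085 V

For a concentration cell E°cell = 0, since both electrodes use the same couple.
The compartment with the higher Cu+(aq) concentration (1.88 M) acts as the cathode; ions are reduced there and produced at the dilute (0.0701 M) anode.
With n = 1, Ecell = −(0.0592/1)·log([dilute]/[conc]) = −(0.0592/1)·log(0.0701/1.88) = +0.085 V.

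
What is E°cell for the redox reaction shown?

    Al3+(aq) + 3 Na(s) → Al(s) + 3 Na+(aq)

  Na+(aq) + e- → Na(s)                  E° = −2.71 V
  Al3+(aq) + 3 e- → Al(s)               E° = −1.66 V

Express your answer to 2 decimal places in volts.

Al3+(aq) gains electrons, so the Al³⁺/Al couple is the cathode; the Na⁺/Na couple is the anode.
E°cell = E°(cathode) − E°(anode) = −1.66 − (−2.71) = +1.05 V.

+1.05 V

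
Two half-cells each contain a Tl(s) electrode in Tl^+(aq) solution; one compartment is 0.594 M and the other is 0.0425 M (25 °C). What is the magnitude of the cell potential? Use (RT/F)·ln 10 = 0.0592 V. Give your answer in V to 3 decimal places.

For a concentration cell E°cell = 0, since both electrodes use the same couple.
The compartment with the higher Tl^+(aq) concentration (0.594 M) acts as the cathode; ions are reduced there and produced at the dilute (0.0425 M) anode.
With n = 1, Ecell = −(0.0592/1)·log([dilute]/[conc]) = −(0.0592/1)·log(0.0425/0.594) = +0.068 V.

0.068 V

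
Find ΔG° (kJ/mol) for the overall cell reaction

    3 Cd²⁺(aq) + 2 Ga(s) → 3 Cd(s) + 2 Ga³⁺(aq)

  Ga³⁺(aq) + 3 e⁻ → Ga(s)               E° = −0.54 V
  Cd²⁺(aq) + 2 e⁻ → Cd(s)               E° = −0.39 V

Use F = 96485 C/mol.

−86.8 kJ/mol

In the reaction as written Cd²⁺(aq) is reduced, so the Cd²⁺/Cd couple is the cathode and Ga³⁺/Ga is the anode.
E°cell = −0.39 − (−0.54) = +0.15 V; balancing electrons gives n = 6.
ΔG° = −nFE°cell = −(6)(96485)(+0.15) J/mol = −86.8 kJ/mol.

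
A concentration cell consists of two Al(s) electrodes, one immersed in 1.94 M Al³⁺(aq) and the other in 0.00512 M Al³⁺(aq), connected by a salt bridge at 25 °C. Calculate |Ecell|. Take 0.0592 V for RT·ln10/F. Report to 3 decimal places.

0.051 V

For a concentration cell E°cell = 0, since both electrodes use the same couple.
The compartment with the higher Al³⁺(aq) concentration (1.94 M) acts as the cathode; ions are reduced there and produced at the dilute (0.00512 M) anode.
With n = 3, Ecell = −(0.0592/3)·log([dilute]/[conc]) = −(0.0592/3)·log(0.00512/1.94) = +0.051 V.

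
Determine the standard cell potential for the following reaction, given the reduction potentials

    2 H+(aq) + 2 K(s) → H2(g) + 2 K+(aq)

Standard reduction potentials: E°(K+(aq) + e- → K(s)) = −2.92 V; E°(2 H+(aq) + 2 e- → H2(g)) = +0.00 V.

H+(aq) gains electrons, so the 2H⁺/H₂ couple is the cathode; the K⁺/K couple is the anode.
E°cell = E°(cathode) − E°(anode) = +0.00 − (−2.92) = +2.92 V.

+2.92 V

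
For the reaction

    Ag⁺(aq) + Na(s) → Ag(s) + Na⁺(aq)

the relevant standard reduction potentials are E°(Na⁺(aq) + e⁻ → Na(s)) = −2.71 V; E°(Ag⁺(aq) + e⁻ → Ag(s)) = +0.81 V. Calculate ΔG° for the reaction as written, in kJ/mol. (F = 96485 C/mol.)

−340 kJ/mol

In the reaction as written Ag⁺(aq) is reduced, so the Ag⁺/Ag couple is the cathode and Na⁺/Na is the anode.
E°cell = +0.81 − (−2.71) = +3.52 V; balancing electrons gives n = 1.
ΔG° = −nFE°cell = −(1)(96485)(+3.52) J/mol = −340 kJ/mol.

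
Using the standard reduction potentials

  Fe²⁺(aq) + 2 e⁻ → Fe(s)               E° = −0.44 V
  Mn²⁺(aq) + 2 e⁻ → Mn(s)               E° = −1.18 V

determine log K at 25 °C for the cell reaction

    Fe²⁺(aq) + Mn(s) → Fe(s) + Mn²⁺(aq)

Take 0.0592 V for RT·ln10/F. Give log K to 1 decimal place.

log K = 25.0

The Fe²⁺/Fe couple is reduced (cathode); E°cell = −0.44 − (−1.18) = +0.74 V with n = 2.
At equilibrium E = 0, so log K = nE°cell / 0.0592 = (2)(+0.74) / 0.0592 = 25.0.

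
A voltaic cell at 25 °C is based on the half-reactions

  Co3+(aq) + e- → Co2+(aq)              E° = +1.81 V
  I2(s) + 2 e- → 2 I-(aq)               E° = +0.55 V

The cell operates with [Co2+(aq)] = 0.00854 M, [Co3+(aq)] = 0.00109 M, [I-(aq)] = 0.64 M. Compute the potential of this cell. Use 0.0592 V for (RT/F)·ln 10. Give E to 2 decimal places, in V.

+1.20 V

Since E°(Co³⁺/Co²⁺) > E°(I₂/I⁻), Co³⁺/Co²⁺ serves as the cathode.
E°cell = E°cat − E°an = +1.81 − (+0.55) = +1.26 V; n = 2.
For the overall reaction 2 Co3+(aq) + 2 I-(aq) → 2 Co2+(aq) + I2(s), Q = [Co2+(aq)]^2 / ([Co3+(aq)]^2·[I-(aq)]^2) = 150, giving log Q = 2.176.
Applying E = E° − (RT ln10/nF)·log Q gives +1.26 − (0.0592/2)(2.176) = +1.20 V.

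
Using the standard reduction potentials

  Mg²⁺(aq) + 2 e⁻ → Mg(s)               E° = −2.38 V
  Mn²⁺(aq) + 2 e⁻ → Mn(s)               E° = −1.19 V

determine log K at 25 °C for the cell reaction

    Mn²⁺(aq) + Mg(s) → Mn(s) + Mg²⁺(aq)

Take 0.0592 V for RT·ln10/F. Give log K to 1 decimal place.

log K = 40.2

The Mn²⁺/Mn couple is reduced (cathode); E°cell = −1.19 − (−2.38) = +1.19 V with n = 2.
At equilibrium E = 0, so log K = nE°cell / 0.0592 = (2)(+1.19) / 0.0592 = 40.2.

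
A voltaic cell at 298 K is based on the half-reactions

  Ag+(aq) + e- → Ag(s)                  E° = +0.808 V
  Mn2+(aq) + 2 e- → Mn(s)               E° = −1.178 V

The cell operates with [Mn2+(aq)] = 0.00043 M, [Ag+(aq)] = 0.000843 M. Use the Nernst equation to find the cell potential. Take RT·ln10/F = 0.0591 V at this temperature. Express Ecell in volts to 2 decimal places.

Ag⁺/Ag is reduced (cathode, E° = +0.808 V) and Mn²⁺/Mn is oxidized (anode).
E°cell = +0.808 − (−1.178) = +1.986 V, with n = 2 electrons transferred.
For the overall reaction 2 Ag+(aq) + Mn(s) → 2 Ag(s) + Mn2+(aq), Q = [Mn2+(aq)] / [Ag+(aq)]^2 = 605, giving log Q = 2.782.
Applying E = E° − (RT ln10/nF)·log Q gives +1.986 − (0.0591/2)(2.782) = +1.90 V.

+1.90 V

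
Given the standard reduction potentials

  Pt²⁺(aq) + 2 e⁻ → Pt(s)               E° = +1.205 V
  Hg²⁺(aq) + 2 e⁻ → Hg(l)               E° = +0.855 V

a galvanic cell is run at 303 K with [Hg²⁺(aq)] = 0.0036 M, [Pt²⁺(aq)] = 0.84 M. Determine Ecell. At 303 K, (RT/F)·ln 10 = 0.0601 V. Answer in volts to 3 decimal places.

+0.421 V

Pt²⁺/Pt is reduced (cathode, E° = +1.205 V) and Hg²⁺/Hg is oxidized (anode).
The standard potential is +1.205 − (+0.855) = +0.350 V and the balanced reaction transfers n = 2 electrons.
The balanced reaction is Pt²⁺(aq) + Hg(l) → Pt(s) + Hg²⁺(aq), so Q = [Hg²⁺(aq)] / [Pt²⁺(aq)] = 0.00429 and log Q = −2.368.
By the Nernst equation, E = +0.350 − (0.0601/2)·(−2.368) = +0.421 V.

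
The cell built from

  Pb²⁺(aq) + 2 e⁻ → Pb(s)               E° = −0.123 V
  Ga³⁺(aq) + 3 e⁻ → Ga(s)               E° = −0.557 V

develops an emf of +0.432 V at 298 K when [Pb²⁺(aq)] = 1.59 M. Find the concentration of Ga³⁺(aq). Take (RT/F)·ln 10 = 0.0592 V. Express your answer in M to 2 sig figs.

The Pb²⁺/Pb couple has the larger reduction potential, so it is the cathode: E°cell = −0.123 − (−0.557) = +0.434 V and n = 6.
From the Nernst equation, log Q = n(E° − E)/0.0592 = 6·(+0.434 − (+0.432))/0.0592 = 0.203.
The balanced reaction is 3 Pb²⁺(aq) + 2 Ga(s) → 3 Pb(s) + 2 Ga³⁺(aq), so Q = [Ga³⁺(aq)]^2 / [Pb²⁺(aq)]^3.
Isolating [Ga³⁺(aq)] in Q = 10^{0.203} yields log [Ga³⁺(aq)] = 0.404, i.e. 2.5 M.

2.5 M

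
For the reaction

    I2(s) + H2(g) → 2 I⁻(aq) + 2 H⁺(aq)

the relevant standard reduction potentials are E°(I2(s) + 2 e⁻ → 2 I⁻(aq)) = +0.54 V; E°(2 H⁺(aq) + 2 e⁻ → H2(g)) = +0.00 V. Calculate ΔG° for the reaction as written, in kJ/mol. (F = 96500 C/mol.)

In the reaction as written I2(s) is reduced, so the I₂/I⁻ couple is the cathode and 2H⁺/H₂ is the anode.
E°cell = +0.54 − (+0.00) = +0.54 V; balancing electrons gives n = 2.
ΔG° = −nFE°cell = −(2)(96500)(+0.54) J/mol = −104 kJ/mol.

−104 kJ/mol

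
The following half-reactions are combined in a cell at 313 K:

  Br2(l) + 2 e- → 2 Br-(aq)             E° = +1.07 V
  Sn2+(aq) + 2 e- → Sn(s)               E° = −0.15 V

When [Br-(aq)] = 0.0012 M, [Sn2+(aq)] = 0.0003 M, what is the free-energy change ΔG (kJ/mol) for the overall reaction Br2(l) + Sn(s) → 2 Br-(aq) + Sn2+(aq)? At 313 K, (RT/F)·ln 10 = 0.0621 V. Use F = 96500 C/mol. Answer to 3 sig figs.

−292 kJ/mol

The standard cell potential is +1.07 − (−0.15) = +1.22 V, with n = 2 electrons in the balanced equation.
Q = [Br-(aq)]^2·[Sn2+(aq)] = 4.32×10^−10, so log Q = −9.365 and E = +1.22 − (0.0621/2)(−9.365) = +1.5108 V.
Then ΔG = −nFE = −2 × 96500 × +1.5108 J/mol = −292 kJ/mol.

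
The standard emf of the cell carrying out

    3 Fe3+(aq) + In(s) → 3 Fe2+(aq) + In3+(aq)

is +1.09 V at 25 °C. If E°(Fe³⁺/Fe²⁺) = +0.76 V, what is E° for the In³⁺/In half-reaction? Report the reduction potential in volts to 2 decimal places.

−0.33 V

In the reaction as written the Fe³⁺/Fe²⁺ couple is reduced (cathode) and In³⁺/In is oxidized (anode), so E°cell = E°(Fe³⁺/Fe²⁺) − E°(In³⁺/In).
E°(In³⁺/In) = E°(cathode) − E°cell = +0.76 − (+1.09) = −0.33 V.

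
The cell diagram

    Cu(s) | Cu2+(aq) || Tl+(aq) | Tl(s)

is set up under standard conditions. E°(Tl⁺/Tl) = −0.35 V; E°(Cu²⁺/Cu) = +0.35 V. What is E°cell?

By convention the left-hand electrode in cell notation is the anode (oxidation) and the right-hand electrode is the cathode (reduction).
E°cell = E°(right) − E°(left) = −0.35 − (+0.35) = −0.70 V.
The negative sign shows that, as written, the cell would require an external voltage to drive the reaction.

−0.70 V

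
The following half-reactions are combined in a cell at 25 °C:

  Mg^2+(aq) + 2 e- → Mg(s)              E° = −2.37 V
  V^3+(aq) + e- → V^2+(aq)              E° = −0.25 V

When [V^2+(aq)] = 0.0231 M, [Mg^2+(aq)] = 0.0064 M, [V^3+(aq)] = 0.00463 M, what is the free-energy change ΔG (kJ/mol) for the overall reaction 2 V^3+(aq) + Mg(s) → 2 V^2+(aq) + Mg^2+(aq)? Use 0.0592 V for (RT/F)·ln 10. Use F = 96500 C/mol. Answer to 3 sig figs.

With V³⁺/V²⁺ reduced at the cathode, E°cell = −0.25 − (−2.37) = +2.12 V and n = 2.
Here Q = ([V^2+(aq)]^2·[Mg^2+(aq)]) / [V^3+(aq)]^2 = 0.159 (log Q = −0.798), giving E = +2.12 − (0.0592/2)·(−0.798) = +2.1436 V.
Then ΔG = −nFE = −2 × 96500 × +2.1436 J/mol = −414 kJ/mol.

−414 kJ/mol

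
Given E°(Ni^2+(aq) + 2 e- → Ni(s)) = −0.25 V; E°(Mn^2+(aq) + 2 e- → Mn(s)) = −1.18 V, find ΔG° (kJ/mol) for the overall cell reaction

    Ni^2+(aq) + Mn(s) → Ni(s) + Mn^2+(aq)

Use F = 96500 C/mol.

In the reaction as written Ni^2+(aq) is reduced, so the Ni²⁺/Ni couple is the cathode and Mn²⁺/Mn is the anode.
E°cell = −0.25 − (−1.18) = +0.93 V; balancing electrons gives n = 2.
ΔG° = −nFE°cell = −(2)(96500)(+0.93) J/mol = −179 kJ/mol.

−179 kJ/mol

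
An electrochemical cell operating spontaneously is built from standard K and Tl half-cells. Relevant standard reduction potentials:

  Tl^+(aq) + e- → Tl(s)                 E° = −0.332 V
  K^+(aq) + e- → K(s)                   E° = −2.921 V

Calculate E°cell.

+2.589 V

Of the two couples in this cell, the one with the more positive reduction potential is reduced at the cathode: here that is Tl⁺/Tl (−0.332 V); K⁺/K (−2.921 V) is the anode.
E°cell = E°(cathode) − E°(anode) = −0.332 − (−2.921) = +2.589 V.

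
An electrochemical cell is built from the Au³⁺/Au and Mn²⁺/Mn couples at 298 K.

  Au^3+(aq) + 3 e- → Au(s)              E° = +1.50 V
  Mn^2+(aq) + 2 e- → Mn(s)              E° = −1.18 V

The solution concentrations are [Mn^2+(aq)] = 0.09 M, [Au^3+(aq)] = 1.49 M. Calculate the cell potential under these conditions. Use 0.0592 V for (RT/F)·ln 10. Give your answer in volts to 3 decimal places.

The Au³⁺/Au couple has the more positive E°, so it is the cathode; Mn²⁺/Mn is the anode.
E°cell = E°cat − E°an = +1.50 − (−1.18) = +2.68 V; n = 6.
The balanced reaction is 2 Au^3+(aq) + 3 Mn(s) → 2 Au(s) + 3 Mn^2+(aq), so Q = [Mn^2+(aq)]^3 / [Au^3+(aq)]^2 = 0.000328 and log Q = −3.484.
E = E° − (0.0592/n)·log Q = +2.68 − (0.0592/6)(−3.484) = +2.714 V.

+2.714 V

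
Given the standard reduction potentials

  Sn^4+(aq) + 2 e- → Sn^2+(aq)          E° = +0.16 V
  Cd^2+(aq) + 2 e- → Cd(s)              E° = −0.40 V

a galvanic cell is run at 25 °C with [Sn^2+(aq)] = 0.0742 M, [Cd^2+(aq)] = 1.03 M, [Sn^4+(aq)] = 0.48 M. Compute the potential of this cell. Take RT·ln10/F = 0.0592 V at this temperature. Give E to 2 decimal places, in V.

+0.58 V

Sn⁴⁺/Sn²⁺ is reduced (cathode, E° = +0.16 V) and Cd²⁺/Cd is oxidized (anode).
E°cell = E°cat − E°an = +0.16 − (−0.40) = +0.56 V; n = 2.
For the overall reaction Sn^4+(aq) + Cd(s) → Sn^2+(aq) + Cd^2+(aq), Q = ([Sn^2+(aq)]·[Cd^2+(aq)]) / [Sn^4+(aq)] = 0.159, giving log Q = −0.798.
By the Nernst equation, E = +0.56 − (0.0592/2)·(−0.798) = +0.58 V.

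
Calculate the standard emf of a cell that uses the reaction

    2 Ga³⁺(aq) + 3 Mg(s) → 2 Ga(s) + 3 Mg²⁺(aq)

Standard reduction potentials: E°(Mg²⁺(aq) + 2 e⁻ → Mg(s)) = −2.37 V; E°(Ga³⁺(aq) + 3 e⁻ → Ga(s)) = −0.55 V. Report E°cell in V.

+1.82 V

In the reaction as written, Ga³⁺(aq) is reduced (cathode) and Mg²⁺(aq) is produced by oxidation at the anode.
E°cell = E°(cathode) − E°(anode) = −0.55 − (−2.37) = +1.82 V.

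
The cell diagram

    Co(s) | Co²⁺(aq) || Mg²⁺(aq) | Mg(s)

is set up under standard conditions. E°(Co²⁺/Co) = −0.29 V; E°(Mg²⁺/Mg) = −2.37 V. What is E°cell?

−2.08 V

By convention the left-hand electrode in cell notation is the anode (oxidation) and the right-hand electrode is the cathode (reduction).
E°cell = E°(right) − E°(left) = −2.37 − (−0.29) = −2.08 V.
The negative sign shows that, as written, the cell would require an external voltage to drive the reaction.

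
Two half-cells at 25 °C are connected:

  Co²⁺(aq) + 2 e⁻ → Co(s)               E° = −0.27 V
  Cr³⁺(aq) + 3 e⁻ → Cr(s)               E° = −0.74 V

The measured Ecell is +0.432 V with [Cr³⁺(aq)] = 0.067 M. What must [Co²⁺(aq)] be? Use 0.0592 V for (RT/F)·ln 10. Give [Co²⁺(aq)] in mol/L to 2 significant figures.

Co²⁺/Co is the cathode (higher E°); E°cell = −0.27 − (−0.74) = +0.47 V with n = 6.
Rearranging E = E° − (0.0592/n)·log Q gives log Q = 6(+0.47 − (+0.432))/0.0592 = 3.851.
For 3 Co²⁺(aq) + 2 Cr(s) → 3 Co(s) + 2 Cr³⁺(aq), the reaction quotient is Q = [Cr³⁺(aq)]^2 / [Co²⁺(aq)]^3.
Solving for the unknown gives log [Co²⁺(aq)] = −2.066, so [Co²⁺(aq)] ≈ 0.0086 M.

0.0086 M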